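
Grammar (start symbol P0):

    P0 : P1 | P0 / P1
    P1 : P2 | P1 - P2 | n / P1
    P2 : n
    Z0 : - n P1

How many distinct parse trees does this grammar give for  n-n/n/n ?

2

Parse trees for n-n/n/n:
  [P0 [P0 [P1 [P1 [P2 n]] - [P2 n]]] / [P1 n / [P1 [P2 n]]]]
  [P0 [P0 [P0 [P1 [P1 [P2 n]] - [P2 n]]] / [P1 [P2 n]]] / [P1 [P2 n]]]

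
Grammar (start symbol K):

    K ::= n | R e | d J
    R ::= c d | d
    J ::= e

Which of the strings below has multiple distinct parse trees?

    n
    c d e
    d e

n: 1 tree
c d e: 1 tree
d e: 2 trees

d e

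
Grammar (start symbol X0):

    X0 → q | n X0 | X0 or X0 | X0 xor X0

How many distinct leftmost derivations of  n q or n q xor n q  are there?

Parse trees for n q or n q xor n q:
  [X0 n [X0 [X0 q] or [X0 n [X0 [X0 q] xor [X0 n [X0 q]]]]]]
  [X0 n [X0 [X0 q] or [X0 [X0 n [X0 q]] xor [X0 n [X0 q]]]]]
  [X0 n [X0 [X0 [X0 q] or [X0 n [X0 q]]] xor [X0 n [X0 q]]]]
  [X0 [X0 n [X0 q]] or [X0 n [X0 [X0 q] xor [X0 n [X0 q]]]]]
  [X0 [X0 n [X0 q]] or [X0 [X0 n [X0 q]] xor [X0 n [X0 q]]]]
  [X0 [X0 n [X0 [X0 q] or [X0 n [X0 q]]]] xor [X0 n [X0 q]]]
  [X0 [X0 [X0 n [X0 q]] or [X0 n [X0 q]]] xor [X0 n [X0 q]]]

7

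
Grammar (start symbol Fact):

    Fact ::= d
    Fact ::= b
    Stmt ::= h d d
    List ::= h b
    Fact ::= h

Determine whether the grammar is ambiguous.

Only Fact is reachable from Fact; ignoring the rest: Restricted to the reachable nonterminals, every rule has the form A → t or A → t B, and no two rules for the same A share a first terminal. The grammar encodes a DFA — one run per string.

Unambiguous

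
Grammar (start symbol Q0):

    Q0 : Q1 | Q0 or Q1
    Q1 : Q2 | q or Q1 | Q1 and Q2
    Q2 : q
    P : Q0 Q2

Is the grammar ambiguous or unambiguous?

Ambiguous

Witness: q or q

Derivation 1: Q0 ⇒ Q1 ⇒ q or Q1 ⇒ q or Q2 ⇒ q or q
Derivation 2: Q0 ⇒ Q0 or Q1 ⇒ Q1 or Q1 ⇒ Q2 or Q1 ⇒ q or Q1 ⇒ q or Q2 ⇒ q or q

Two distinct leftmost derivations for the same string.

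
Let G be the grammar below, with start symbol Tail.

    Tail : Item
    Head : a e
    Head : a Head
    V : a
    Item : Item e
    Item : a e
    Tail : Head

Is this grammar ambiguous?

Witness: a e

Derivation 1: Tail ⇒ Item ⇒ a e
Derivation 2: Tail ⇒ Head ⇒ a e

Two distinct leftmost derivations for the same string.

Ambiguous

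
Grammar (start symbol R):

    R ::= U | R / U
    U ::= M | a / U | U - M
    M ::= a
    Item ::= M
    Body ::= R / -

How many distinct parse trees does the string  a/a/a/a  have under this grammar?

Parse trees for a/a/a/a:
  [R [U a / [U a / [U a / [U [M a]]]]]]
  [R [R [U [M a]]] / [U a / [U a / [U [M a]]]]]
  [R [R [U a / [U [M a]]]] / [U a / [U [M a]]]]
  [R [R [R [U [M a]]] / [U [M a]]] / [U a / [U [M a]]]]
  [R [R [U a / [U a / [U [M a]]]]] / [U [M a]]]
  [R [R [R [U [M a]]] / [U a / [U [M a]]]] / [U [M a]]]
  [R [R [R [U a / [U [M a]]]] / [U [M a]]] / [U [M a]]]
  [R [R [R [R [U [M a]]] / [U [M a]]] / [U [M a]]] / [U [M a]]]

8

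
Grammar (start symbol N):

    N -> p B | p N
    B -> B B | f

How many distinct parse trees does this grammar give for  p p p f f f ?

2

Parse trees for p p p f f f:
  [N p [N p [N p [B [B f] [B [B f] [B f]]]]]]
  [N p [N p [N p [B [B [B f] [B f]] [B f]]]]]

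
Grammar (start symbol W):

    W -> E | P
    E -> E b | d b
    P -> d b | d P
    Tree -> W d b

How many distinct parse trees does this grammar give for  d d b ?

Parse trees for d d b:
  [W [P d [P d b]]]

1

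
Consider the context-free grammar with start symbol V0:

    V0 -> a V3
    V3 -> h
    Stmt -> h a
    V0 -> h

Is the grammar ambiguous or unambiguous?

Unambiguous

(Stmt is unreachable from V0, so its rules don't affect L(V0).) Each reachable nonterminal has at most one production per leading terminal, and all productions are right-linear; the derivation is determined token-by-token.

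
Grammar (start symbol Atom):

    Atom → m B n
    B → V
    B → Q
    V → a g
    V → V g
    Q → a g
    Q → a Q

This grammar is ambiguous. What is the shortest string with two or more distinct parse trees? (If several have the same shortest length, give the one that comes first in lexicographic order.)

m a g n

length 4: m a g n has 2 parse trees

Two derivations of m a g n:
  Atom ⇒ m B n ⇒ m V n ⇒ m a g n
  Atom ⇒ m B n ⇒ m Q n ⇒ m a g n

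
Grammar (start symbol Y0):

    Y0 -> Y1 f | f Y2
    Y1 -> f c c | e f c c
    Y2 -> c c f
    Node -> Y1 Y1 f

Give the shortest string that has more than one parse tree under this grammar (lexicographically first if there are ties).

f c c f

length 4: f c c f has 2 parse trees

Two derivations of f c c f:
  Y0 ⇒ Y1 f ⇒ f c c f
  Y0 ⇒ f Y2 ⇒ f c c f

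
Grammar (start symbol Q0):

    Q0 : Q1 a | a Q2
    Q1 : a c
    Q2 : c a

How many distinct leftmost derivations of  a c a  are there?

2

Parse trees for a c a:
  [Q0 [Q1 a c] a]
  [Q0 a [Q2 c a]]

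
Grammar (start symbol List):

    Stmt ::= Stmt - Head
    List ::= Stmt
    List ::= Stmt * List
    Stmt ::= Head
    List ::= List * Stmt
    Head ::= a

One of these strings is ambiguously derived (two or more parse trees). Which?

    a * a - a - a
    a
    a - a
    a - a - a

a * a - a - a

a * a - a - a: 2 trees
a: 1 tree
a - a: 1 tree
a - a - a: 1 tree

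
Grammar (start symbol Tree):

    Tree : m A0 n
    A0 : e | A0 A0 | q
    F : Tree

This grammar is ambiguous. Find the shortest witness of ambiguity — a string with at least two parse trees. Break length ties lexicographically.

length 3: no string has ≥2 trees
length 4: no string has ≥2 trees
length 5: m e e e n has 2 parse trees

Two derivations of m e e e n:
  Tree ⇒ m A0 n ⇒ m A0 A0 n ⇒ m e A0 n ⇒ m e A0 A0 n ⇒ m e e A0 n ⇒ m e e e n
  Tree ⇒ m A0 n ⇒ m A0 A0 n ⇒ m A0 A0 A0 n ⇒ m e A0 A0 n ⇒ m e e A0 n ⇒ m e e e n

m e e e n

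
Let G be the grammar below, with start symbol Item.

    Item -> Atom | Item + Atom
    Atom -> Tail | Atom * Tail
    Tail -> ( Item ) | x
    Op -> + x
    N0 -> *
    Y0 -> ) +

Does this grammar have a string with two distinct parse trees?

(Op, N0, Y0 are unreachable from Item, so their rules don't affect L(Item).) This is a standard precedence ladder (Item over Atom over Tail), with each level left-recursive on its own operator ('+' at Item, '*' at Atom). That structure is LR(1), hence unambiguous.

Unambiguous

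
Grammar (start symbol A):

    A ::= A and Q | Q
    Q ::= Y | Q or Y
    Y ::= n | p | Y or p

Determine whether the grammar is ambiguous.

Witness: n or p

Derivation 1: A ⇒ Q ⇒ Y ⇒ Y or p ⇒ n or p
Derivation 2: A ⇒ Q ⇒ Q or Y ⇒ Y or Y ⇒ n or Y ⇒ n or p

Two distinct leftmost derivations for the same string.

Ambiguous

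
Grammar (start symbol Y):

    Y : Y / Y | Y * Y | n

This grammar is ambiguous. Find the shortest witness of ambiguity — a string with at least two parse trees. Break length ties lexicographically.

n * n * n

length 1: no string has ≥2 trees
length 3: no string has ≥2 trees
length 5: n * n * n has 2 parse trees

Two derivations of n * n * n:
  Y ⇒ Y * Y ⇒ Y * Y * Y ⇒ n * Y * Y ⇒ n * n * Y ⇒ n * n * n
  Y ⇒ Y * Y ⇒ n * Y ⇒ n * Y * Y ⇒ n * n * Y ⇒ n * n * n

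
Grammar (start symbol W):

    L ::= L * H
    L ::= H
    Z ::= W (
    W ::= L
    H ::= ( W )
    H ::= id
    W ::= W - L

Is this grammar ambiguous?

(Z is unreachable from W, so its rules don't affect L(W).) This is a standard precedence ladder (W over L over H), with each level left-recursive on its own operator ('-' at W, '*' at L). That structure is LR(1), hence unambiguous.

Unambiguous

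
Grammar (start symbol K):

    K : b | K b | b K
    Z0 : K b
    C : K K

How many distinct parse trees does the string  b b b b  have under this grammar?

Parse trees for b b b b:
  [K [K [K [K b] b] b] b]
  [K [K [K b [K b]] b] b]
  [K [K b [K [K b] b]] b]
  [K [K b [K b [K b]]] b]
  [K b [K [K [K b] b] b]]
  [K b [K [K b [K b]] b]]
  [K b [K b [K [K b] b]]]
  [K b [K b [K b [K b]]]]

8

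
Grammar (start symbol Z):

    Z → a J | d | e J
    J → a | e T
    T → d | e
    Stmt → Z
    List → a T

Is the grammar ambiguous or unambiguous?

Unambiguous

(Stmt, List are unreachable from Z, so their rules don't affect L(Z).) Restricted to the reachable nonterminals, every rule has the form A → t or A → t B, and no two rules for the same A share a first terminal. The grammar encodes a DFA — one run per string.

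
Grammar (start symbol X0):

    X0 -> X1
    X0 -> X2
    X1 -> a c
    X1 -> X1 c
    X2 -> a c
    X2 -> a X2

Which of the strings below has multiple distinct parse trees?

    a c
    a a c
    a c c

a c

a c: 2 trees
a a c: 1 tree
a c c: 1 tree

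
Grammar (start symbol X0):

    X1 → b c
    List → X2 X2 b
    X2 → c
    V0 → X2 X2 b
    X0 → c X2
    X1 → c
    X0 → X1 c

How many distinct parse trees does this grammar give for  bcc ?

Parse trees for bcc:
  [X0 [X1 b c] c]

1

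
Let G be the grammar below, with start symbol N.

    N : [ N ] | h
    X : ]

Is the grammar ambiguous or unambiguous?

Only N is reachable from N; ignoring the rest: Each string is a nest of matched brackets around a single atom. An opening bracket forces the recursive rule; an atom forces the base rule.

Unambiguous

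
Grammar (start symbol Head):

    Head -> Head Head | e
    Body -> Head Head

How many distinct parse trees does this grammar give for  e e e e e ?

Parse trees for e e e e e (showing first 6 of 14):
  [Head [Head e] [Head [Head e] [Head [Head e] [Head [Head e] [Head e]]]]]
  [Head [Head e] [Head [Head e] [Head [Head [Head e] [Head e]] [Head e]]]]
  [Head [Head e] [Head [Head [Head e] [Head e]] [Head [Head e] [Head e]]]]
  [Head [Head e] [Head [Head [Head e] [Head [Head e] [Head e]]] [Head e]]]
  [Head [Head e] [Head [Head [Head [Head e] [Head e]] [Head e]] [Head e]]]
  [Head [Head [Head e] [Head e]] [Head [Head e] [Head [Head e] [Head e]]]]

14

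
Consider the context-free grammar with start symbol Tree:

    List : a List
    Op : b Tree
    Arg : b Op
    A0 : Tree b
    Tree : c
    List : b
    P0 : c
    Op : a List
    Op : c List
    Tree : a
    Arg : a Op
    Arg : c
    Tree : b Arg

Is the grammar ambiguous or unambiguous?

Unambiguous

Only Tree, Arg, Op, List are reachable from Tree; ignoring the rest: Restricted to the reachable nonterminals, every rule has the form A → t or A → t B, and no two rules for the same A share a first terminal. The grammar encodes a DFA — one run per string.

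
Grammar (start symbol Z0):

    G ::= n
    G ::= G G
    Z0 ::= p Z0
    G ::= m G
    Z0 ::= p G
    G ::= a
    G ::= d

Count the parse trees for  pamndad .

Parse trees for pamndad (showing first 6 of 28):
  [Z0 p [G [G a] [G [G m [G n]] [G [G d] [G [G a] [G d]]]]]]
  [Z0 p [G [G a] [G [G m [G n]] [G [G [G d] [G a]] [G d]]]]]
  [Z0 p [G [G a] [G [G [G m [G n]] [G d]] [G [G a] [G d]]]]]
  [Z0 p [G [G a] [G [G m [G [G n] [G d]]] [G [G a] [G d]]]]]
  [Z0 p [G [G a] [G [G [G m [G n]] [G [G d] [G a]]] [G d]]]]
  [Z0 p [G [G a] [G [G [G [G m [G n]] [G d]] [G a]] [G d]]]]

28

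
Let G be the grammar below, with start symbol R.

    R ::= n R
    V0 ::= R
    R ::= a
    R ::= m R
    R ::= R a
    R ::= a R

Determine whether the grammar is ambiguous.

Ambiguous

Witness: a a

Derivation 1: R ⇒ R a ⇒ a a
Derivation 2: R ⇒ a R ⇒ a a

Two distinct leftmost derivations for the same string.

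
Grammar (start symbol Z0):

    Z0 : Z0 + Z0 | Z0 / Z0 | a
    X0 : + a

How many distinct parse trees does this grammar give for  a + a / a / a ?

Parse trees for a + a / a / a:
  [Z0 [Z0 a] + [Z0 [Z0 a] / [Z0 [Z0 a] / [Z0 a]]]]
  [Z0 [Z0 a] + [Z0 [Z0 [Z0 a] / [Z0 a]] / [Z0 a]]]
  [Z0 [Z0 [Z0 a] + [Z0 a]] / [Z0 [Z0 a] / [Z0 a]]]
  [Z0 [Z0 [Z0 a] + [Z0 [Z0 a] / [Z0 a]]] / [Z0 a]]
  [Z0 [Z0 [Z0 [Z0 a] + [Z0 a]] / [Z0 a]] / [Z0 a]]

5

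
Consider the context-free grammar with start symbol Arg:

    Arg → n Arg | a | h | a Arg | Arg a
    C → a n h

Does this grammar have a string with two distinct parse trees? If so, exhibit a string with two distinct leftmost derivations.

Witness: a a

Derivation 1: Arg ⇒ a Arg ⇒ a a
Derivation 2: Arg ⇒ Arg a ⇒ a a

Two distinct leftmost derivations for the same string.

Ambiguous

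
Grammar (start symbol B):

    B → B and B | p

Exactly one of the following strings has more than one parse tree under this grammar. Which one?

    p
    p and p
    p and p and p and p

p: 1 tree
p and p: 1 tree
p and p and p and p: 5 trees

p and p and p and p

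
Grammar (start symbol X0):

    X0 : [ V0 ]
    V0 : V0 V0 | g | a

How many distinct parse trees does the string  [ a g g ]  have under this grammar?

Parse trees for [ a g g ]:
  [X0 [ [V0 [V0 a] [V0 [V0 g] [V0 g]]] ]]
  [X0 [ [V0 [V0 [V0 a] [V0 g]] [V0 g]] ]]

2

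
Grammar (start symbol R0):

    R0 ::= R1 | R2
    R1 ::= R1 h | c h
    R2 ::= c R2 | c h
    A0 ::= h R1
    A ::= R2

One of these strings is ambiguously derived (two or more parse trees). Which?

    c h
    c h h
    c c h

c h: 2 trees
c h h: 1 tree
c c h: 1 tree

c h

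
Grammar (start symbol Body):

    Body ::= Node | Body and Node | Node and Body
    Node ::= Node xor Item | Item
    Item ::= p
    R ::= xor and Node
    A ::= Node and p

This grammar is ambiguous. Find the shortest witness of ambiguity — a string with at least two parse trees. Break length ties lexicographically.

p and p

length 1: no string has ≥2 trees
length 3: p and p has 2 parse trees

Two derivations of p and p:
  Body ⇒ Body and Node ⇒ Node and Node ⇒ Item and Node ⇒ p and Node ⇒ p and Item ⇒ p and p
  Body ⇒ Node and Body ⇒ Item and Body ⇒ p and Body ⇒ p and Node ⇒ p and Item ⇒ p and p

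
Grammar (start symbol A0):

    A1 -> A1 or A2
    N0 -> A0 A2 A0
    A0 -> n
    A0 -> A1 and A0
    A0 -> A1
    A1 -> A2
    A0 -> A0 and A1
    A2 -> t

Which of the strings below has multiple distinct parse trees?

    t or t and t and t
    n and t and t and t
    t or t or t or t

t or t and t and t: 4 trees
n and t and t and t: 1 tree
t or t or t or t: 1 tree

t or t and t and t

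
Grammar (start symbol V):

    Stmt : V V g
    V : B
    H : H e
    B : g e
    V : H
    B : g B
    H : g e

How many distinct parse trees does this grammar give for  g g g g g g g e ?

1

Parse trees for g g g g g g g e:
  [V [B g [B g [B g [B g [B g [B g [B g e]]]]]]]]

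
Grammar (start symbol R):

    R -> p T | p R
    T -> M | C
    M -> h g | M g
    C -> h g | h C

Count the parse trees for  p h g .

Parse trees for p h g:
  [R p [T [M h g]]]
  [R p [T [C h g]]]

2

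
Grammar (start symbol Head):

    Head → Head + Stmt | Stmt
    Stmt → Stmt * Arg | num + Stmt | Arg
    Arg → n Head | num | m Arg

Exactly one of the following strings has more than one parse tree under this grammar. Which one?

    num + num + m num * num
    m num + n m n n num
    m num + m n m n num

num + num + m num * num

num + num + m num * num: 7 trees
m num + n m n n num: 1 tree
m num + m n m n num: 1 tree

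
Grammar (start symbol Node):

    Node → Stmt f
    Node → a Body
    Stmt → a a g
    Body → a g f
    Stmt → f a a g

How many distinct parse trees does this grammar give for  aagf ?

Parse trees for aagf:
  [Node [Stmt a a g] f]
  [Node a [Body a g f]]

2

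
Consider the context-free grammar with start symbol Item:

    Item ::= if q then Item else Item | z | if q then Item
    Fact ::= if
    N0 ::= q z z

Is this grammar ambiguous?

Ambiguous

Witness: if q then if q then z else z

Derivation 1: Item ⇒ if q then Item else Item ⇒ if q then if q then Item else Item ⇒ if q then if q then z else Item ⇒ if q then if q then z else z
Derivation 2: Item ⇒ if q then Item ⇒ if q then if q then Item else Item ⇒ if q then if q then z else Item ⇒ if q then if q then z else z

Two distinct leftmost derivations for the same string.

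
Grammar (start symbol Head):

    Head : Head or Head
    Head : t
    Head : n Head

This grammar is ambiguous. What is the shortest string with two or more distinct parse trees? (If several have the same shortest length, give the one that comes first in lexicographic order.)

n t or t

length 1: no string has ≥2 trees
length 2: no string has ≥2 trees
length 3: no string has ≥2 trees
length 4: n t or t has 2 parse trees

Two derivations of n t or t:
  Head ⇒ Head or Head ⇒ n Head or Head ⇒ n t or Head ⇒ n t or t
  Head ⇒ n Head ⇒ n Head or Head ⇒ n t or Head ⇒ n t or t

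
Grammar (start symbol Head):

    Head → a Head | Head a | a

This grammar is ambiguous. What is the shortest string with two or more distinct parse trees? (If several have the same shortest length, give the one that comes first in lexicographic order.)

a a

length 1: no string has ≥2 trees
length 2: a a has 2 parse trees

Two derivations of a a:
  Head ⇒ a Head ⇒ a a
  Head ⇒ Head a ⇒ a a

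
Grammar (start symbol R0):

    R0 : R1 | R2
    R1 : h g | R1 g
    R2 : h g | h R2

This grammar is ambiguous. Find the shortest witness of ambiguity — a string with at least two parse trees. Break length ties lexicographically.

h g

length 2: h g has 2 parse trees

Two derivations of h g:
  R0 ⇒ R1 ⇒ h g
  R0 ⇒ R2 ⇒ h g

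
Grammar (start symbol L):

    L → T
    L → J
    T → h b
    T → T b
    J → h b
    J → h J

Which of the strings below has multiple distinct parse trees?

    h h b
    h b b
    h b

h h b: 1 tree
h b b: 1 tree
h b: 2 trees

h b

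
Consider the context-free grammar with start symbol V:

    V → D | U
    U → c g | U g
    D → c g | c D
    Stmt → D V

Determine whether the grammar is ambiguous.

Ambiguous

Witness: c g

Derivation 1: V ⇒ D ⇒ c g
Derivation 2: V ⇒ U ⇒ c g

Two distinct leftmost derivations for the same string.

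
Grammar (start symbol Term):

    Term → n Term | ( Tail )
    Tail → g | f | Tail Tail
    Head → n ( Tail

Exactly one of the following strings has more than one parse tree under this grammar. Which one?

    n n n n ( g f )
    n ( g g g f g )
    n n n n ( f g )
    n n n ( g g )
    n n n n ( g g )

n n n n ( g f ): 1 tree
n ( g g g f g ): 14 trees
n n n n ( f g ): 1 tree
n n n ( g g ): 1 tree
n n n n ( g g ): 1 tree

n ( g g g f g )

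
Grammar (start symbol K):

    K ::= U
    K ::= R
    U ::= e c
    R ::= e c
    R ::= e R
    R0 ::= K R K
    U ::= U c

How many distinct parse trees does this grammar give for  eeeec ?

Parse trees for eeeec:
  [K [R e [R e [R e [R e c]]]]]

1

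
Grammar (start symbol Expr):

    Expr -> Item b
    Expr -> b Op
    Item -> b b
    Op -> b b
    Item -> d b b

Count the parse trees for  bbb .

2

Parse trees for bbb:
  [Expr [Item b b] b]
  [Expr b [Op b b]]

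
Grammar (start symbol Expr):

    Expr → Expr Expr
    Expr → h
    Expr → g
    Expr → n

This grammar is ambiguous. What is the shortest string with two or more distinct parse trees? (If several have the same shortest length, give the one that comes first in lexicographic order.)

g g g

length 1: no string has ≥2 trees
length 2: no string has ≥2 trees
length 3: g g g has 2 parse trees

Two derivations of g g g:
  Expr ⇒ Expr Expr ⇒ Expr Expr Expr ⇒ g Expr Expr ⇒ g g Expr ⇒ g g g
  Expr ⇒ Expr Expr ⇒ g Expr ⇒ g Expr Expr ⇒ g g Expr ⇒ g g g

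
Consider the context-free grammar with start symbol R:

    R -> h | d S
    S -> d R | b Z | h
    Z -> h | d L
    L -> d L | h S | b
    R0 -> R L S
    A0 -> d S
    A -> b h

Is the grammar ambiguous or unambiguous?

(R0, A0, A are unreachable from R, so their rules don't affect L(R).) The reachable rules are right-linear with at most one rule per (nonterminal, next-terminal) pair. Each input token forces the next rule, so parsing is deterministic.

Unambiguous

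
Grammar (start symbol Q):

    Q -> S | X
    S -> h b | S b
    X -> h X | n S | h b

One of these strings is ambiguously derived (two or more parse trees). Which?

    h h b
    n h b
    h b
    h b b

h h b: 1 tree
n h b: 1 tree
h b: 2 trees
h b b: 1 tree

h b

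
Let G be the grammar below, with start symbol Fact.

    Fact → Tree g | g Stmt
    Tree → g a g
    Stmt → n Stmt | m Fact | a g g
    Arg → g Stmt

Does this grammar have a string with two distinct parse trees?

Ambiguous

Witness: g a g g

Derivation 1: Fact ⇒ Tree g ⇒ g a g g
Derivation 2: Fact ⇒ g Stmt ⇒ g a g g

Two distinct leftmost derivations for the same string.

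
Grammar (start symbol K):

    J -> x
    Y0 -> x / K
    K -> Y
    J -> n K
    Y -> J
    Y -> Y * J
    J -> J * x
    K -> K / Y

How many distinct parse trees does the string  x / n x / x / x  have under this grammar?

3

Parse trees for x / n x / x / x:
  [K [K [Y [J x]]] / [Y [J n [K [K [K [Y [J x]]] / [Y [J x]]] / [Y [J x]]]]]]
  [K [K [K [Y [J x]]] / [Y [J n [K [K [Y [J x]]] / [Y [J x]]]]]] / [Y [J x]]]
  [K [K [K [K [Y [J x]]] / [Y [J n [K [Y [J x]]]]]] / [Y [J x]]] / [Y [J x]]]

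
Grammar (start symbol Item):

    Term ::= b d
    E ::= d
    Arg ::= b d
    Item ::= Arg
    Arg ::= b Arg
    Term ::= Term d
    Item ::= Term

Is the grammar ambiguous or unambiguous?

Ambiguous

Witness: b d

Derivation 1: Item ⇒ Arg ⇒ b d
Derivation 2: Item ⇒ Term ⇒ b d

Two distinct leftmost derivations for the same string.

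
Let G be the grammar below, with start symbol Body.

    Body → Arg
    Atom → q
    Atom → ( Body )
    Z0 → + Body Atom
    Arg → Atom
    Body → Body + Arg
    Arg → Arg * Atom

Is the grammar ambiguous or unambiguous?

Unambiguous

Only Body, Arg, Atom are reachable from Body; ignoring the rest: Body → Body + Arg | Arg  ;  Arg → Arg * Atom | Atom  — a left-associative chain with Atom at the bottom. Each string factors uniquely by precedence.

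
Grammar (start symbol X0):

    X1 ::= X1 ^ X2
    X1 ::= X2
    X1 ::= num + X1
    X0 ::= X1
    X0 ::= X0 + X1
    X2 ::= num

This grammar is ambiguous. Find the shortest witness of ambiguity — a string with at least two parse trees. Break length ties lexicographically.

num + num

length 1: no string has ≥2 trees
length 3: num + num has 2 parse trees

Two derivations of num + num:
  X0 ⇒ X1 ⇒ num + X1 ⇒ num + X2 ⇒ num + num
  X0 ⇒ X0 + X1 ⇒ X1 + X1 ⇒ X2 + X1 ⇒ num + X1 ⇒ num + X2 ⇒ num + num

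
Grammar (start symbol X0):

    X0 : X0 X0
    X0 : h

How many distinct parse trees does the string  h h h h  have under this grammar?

Parse trees for h h h h:
  [X0 [X0 h] [X0 [X0 h] [X0 [X0 h] [X0 h]]]]
  [X0 [X0 h] [X0 [X0 [X0 h] [X0 h]] [X0 h]]]
  [X0 [X0 [X0 h] [X0 h]] [X0 [X0 h] [X0 h]]]
  [X0 [X0 [X0 h] [X0 [X0 h] [X0 h]]] [X0 h]]
  [X0 [X0 [X0 [X0 h] [X0 h]] [X0 h]] [X0 h]]

5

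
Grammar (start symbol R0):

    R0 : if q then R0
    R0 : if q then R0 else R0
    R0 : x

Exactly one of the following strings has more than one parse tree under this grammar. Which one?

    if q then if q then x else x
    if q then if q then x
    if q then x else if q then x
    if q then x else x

if q then if q then x else x

if q then if q then x else x: 2 trees
if q then if q then x: 1 tree
if q then x else if q then x: 1 tree
if q then x else x: 1 tree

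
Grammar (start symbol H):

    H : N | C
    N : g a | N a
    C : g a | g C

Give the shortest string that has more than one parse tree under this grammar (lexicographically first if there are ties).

length 2: g a has 2 parse trees

Two derivations of g a:
  H ⇒ N ⇒ g a
  H ⇒ C ⇒ g a

g a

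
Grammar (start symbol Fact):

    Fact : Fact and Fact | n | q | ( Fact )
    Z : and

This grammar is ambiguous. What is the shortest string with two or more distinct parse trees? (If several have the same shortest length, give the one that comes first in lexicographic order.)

length 1: no string has ≥2 trees
length 3: no string has ≥2 trees
length 5: n and n and n has 2 parse trees

Two derivations of n and n and n:
  Fact ⇒ Fact and Fact ⇒ Fact and Fact and Fact ⇒ n and Fact and Fact ⇒ n and n and Fact ⇒ n and n and n
  Fact ⇒ Fact and Fact ⇒ n and Fact ⇒ n and Fact and Fact ⇒ n and n and Fact ⇒ n and n and n

n and n and n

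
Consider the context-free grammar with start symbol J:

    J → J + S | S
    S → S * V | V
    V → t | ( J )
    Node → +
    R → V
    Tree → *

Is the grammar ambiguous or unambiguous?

Only J, S, V are reachable from J; ignoring the rest: This is a standard precedence ladder (J over S over V), with each level left-recursive on its own operator ('+' at J, '*' at S). That structure is LR(1), hence unambiguous.

Unambiguous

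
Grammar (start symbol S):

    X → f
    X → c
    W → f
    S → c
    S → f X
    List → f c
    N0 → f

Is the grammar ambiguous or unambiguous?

Unambiguous

(N0, List, W are unreachable from S, so their rules don't affect L(S).) The reachable rules are right-linear with at most one rule per (nonterminal, next-terminal) pair. Each input token forces the next rule, so parsing is deterministic.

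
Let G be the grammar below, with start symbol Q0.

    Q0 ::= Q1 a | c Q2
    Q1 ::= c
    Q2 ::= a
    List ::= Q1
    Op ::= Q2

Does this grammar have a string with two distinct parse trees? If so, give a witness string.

Witness: c a

Derivation 1: Q0 ⇒ Q1 a ⇒ c a
Derivation 2: Q0 ⇒ c Q2 ⇒ c a

Two distinct leftmost derivations for the same string.

Ambiguous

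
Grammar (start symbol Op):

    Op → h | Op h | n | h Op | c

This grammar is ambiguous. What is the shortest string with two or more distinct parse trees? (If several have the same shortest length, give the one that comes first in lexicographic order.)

length 1: no string has ≥2 trees
length 2: h h has 2 parse trees

Two derivations of h h:
  Op ⇒ Op h ⇒ h h
  Op ⇒ h Op ⇒ h h

h h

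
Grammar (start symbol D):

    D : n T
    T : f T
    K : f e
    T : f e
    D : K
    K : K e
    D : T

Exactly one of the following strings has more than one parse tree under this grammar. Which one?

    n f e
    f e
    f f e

n f e: 1 tree
f e: 2 trees
f f e: 1 tree

f e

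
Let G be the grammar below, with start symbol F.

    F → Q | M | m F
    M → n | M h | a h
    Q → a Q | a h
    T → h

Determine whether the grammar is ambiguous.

Witness: a h

Derivation 1: F ⇒ Q ⇒ a h
Derivation 2: F ⇒ M ⇒ a h

Two distinct leftmost derivations for the same string.

Ambiguous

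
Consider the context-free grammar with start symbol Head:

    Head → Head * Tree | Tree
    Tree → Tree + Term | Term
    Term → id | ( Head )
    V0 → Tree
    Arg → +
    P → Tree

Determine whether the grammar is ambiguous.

Only Head, Tree, Term are reachable from Head; ignoring the rest: The grammar is stratified — Head handles '*' (left-recursive), Tree handles '+', Term atoms. Each operator has a fixed associativity and precedence level, so every string has one parse.

Unambiguous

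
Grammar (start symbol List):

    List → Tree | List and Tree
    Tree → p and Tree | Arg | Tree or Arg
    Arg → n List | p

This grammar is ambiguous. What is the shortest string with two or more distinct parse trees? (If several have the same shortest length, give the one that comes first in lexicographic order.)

p and p

length 1: no string has ≥2 trees
length 2: no string has ≥2 trees
length 3: p and p has 2 parse trees

Two derivations of p and p:
  List ⇒ Tree ⇒ p and Tree ⇒ p and Arg ⇒ p and p
  List ⇒ List and Tree ⇒ Tree and Tree ⇒ Arg and Tree ⇒ p and Tree ⇒ p and Arg ⇒ p and p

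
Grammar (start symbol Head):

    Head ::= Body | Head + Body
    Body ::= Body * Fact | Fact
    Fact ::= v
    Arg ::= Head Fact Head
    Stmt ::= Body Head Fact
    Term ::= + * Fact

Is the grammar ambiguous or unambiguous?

Only Head, Body, Fact are reachable from Head; ignoring the rest: This is a standard precedence ladder (Head over Body over Fact), with each level left-recursive on its own operator ('+' at Head, '*' at Body). That structure is LR(1), hence unambiguous.

Unambiguous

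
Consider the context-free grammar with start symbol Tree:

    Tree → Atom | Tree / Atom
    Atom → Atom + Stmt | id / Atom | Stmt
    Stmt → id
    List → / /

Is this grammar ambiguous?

Witness: id / id

Derivation 1: Tree ⇒ Atom ⇒ id / Atom ⇒ id / Stmt ⇒ id / id
Derivation 2: Tree ⇒ Tree / Atom ⇒ Atom / Atom ⇒ Stmt / Atom ⇒ id / Atom ⇒ id / Stmt ⇒ id / id

Two distinct leftmost derivations for the same string.

Ambiguous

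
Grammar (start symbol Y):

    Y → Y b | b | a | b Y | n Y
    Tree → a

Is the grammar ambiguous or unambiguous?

Ambiguous

Witness: b b

Derivation 1: Y ⇒ Y b ⇒ b b
Derivation 2: Y ⇒ b Y ⇒ b b

Two distinct leftmost derivations for the same string.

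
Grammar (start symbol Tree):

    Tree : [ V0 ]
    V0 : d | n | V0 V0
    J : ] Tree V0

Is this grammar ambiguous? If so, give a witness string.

Ambiguous

Witness: [ d d d ]

Derivation 1: Tree ⇒ [ V0 ] ⇒ [ V0 V0 ] ⇒ [ d V0 ] ⇒ [ d V0 V0 ] ⇒ [ d d V0 ] ⇒ [ d d d ]
Derivation 2: Tree ⇒ [ V0 ] ⇒ [ V0 V0 ] ⇒ [ V0 V0 V0 ] ⇒ [ d V0 V0 ] ⇒ [ d d V0 ] ⇒ [ d d d ]

Two distinct leftmost derivations for the same string.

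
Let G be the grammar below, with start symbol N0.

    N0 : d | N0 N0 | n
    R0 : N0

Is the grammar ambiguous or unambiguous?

Witness: d d d

Derivation 1: N0 ⇒ N0 N0 ⇒ d N0 ⇒ d N0 N0 ⇒ d d N0 ⇒ d d d
Derivation 2: N0 ⇒ N0 N0 ⇒ N0 N0 N0 ⇒ d N0 N0 ⇒ d d N0 ⇒ d d d

Two distinct leftmost derivations for the same string.

Ambiguous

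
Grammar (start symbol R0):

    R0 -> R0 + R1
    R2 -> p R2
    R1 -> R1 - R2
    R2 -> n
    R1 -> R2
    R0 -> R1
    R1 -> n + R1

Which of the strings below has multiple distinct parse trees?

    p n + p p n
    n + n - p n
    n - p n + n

p n + p p n: 1 tree
n + n - p n: 3 trees
n - p n + n: 1 tree

n + n - p n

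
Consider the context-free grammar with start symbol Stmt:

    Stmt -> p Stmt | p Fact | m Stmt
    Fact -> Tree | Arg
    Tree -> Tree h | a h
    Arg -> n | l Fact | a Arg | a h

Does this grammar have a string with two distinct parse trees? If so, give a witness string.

Ambiguous

Witness: p a h

Derivation 1: Stmt ⇒ p Fact ⇒ p Tree ⇒ p a h
Derivation 2: Stmt ⇒ p Fact ⇒ p Arg ⇒ p a h

Two distinct leftmost derivations for the same string.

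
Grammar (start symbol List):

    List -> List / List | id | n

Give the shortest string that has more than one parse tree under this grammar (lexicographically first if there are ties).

id / id / id

length 1: no string has ≥2 trees
length 3: no string has ≥2 trees
length 5: id / id / id has 2 parse trees

Two derivations of id / id / id:
  List ⇒ List / List ⇒ List / List / List ⇒ id / List / List ⇒ id / id / List ⇒ id / id / id
  List ⇒ List / List ⇒ id / List ⇒ id / List / List ⇒ id / id / List ⇒ id / id / id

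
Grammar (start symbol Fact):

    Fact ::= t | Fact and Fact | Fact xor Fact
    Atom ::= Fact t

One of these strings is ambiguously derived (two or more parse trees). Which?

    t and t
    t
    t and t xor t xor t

t and t: 1 tree
t: 1 tree
t and t xor t xor t: 5 trees

t and t xor t xor t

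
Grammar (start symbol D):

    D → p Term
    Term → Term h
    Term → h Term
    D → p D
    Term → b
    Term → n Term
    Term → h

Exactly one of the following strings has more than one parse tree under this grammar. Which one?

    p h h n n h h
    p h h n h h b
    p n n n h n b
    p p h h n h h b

p h h n n h h: 6 trees
p h h n h h b: 1 tree
p n n n h n b: 1 tree
p p h h n h h b: 1 tree

p h h n n h h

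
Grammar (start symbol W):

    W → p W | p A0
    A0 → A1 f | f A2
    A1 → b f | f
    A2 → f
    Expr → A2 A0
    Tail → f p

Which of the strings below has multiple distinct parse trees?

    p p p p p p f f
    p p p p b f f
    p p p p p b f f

p p p p p p f f: 2 trees
p p p p b f f: 1 tree
p p p p p b f f: 1 tree

p p p p p p f f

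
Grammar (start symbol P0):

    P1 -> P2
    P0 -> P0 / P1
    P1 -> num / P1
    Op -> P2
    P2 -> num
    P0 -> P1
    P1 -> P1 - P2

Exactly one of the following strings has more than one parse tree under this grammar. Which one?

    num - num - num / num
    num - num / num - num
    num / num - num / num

num / num - num / num

num - num - num / num: 1 tree
num - num / num - num: 1 tree
num / num - num / num: 3 trees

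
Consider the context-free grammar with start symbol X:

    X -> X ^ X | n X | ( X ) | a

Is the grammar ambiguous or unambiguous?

Witness: n a ^ a

Derivation 1: X ⇒ X ^ X ⇒ n X ^ X ⇒ n a ^ X ⇒ n a ^ a
Derivation 2: X ⇒ n X ⇒ n X ^ X ⇒ n a ^ X ⇒ n a ^ a

Two distinct leftmost derivations for the same string.

Ambiguous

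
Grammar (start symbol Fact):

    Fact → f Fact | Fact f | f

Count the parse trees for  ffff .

8

Parse trees for ffff:
  [Fact f [Fact f [Fact f [Fact f]]]]
  [Fact f [Fact f [Fact [Fact f] f]]]
  [Fact f [Fact [Fact f [Fact f]] f]]
  [Fact f [Fact [Fact [Fact f] f] f]]
  [Fact [Fact f [Fact f [Fact f]]] f]
  [Fact [Fact f [Fact [Fact f] f]] f]
  [Fact [Fact [Fact f [Fact f]] f] f]
  [Fact [Fact [Fact [Fact f] f] f] f]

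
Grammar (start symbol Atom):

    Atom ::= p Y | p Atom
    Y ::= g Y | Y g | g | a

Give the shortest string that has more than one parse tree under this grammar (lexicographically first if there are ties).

length 2: no string has ≥2 trees
length 3: p g g has 2 parse trees

Two derivations of p g g:
  Atom ⇒ p Y ⇒ p g Y ⇒ p g g
  Atom ⇒ p Y ⇒ p Y g ⇒ p g g

p g g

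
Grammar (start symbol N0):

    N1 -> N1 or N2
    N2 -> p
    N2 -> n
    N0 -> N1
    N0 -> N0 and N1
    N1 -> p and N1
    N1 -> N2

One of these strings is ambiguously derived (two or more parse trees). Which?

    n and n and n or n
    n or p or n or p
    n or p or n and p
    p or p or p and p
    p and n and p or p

p and n and p or p

n and n and n or n: 1 tree
n or p or n or p: 1 tree
n or p or n and p: 1 tree
p or p or p and p: 1 tree
p and n and p or p: 2 trees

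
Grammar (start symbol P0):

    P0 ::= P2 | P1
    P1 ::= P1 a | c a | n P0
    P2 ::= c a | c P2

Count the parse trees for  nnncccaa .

3

Parse trees for nnncccaa:
  [P0 [P1 [P1 n [P0 [P1 n [P0 [P1 n [P0 [P2 c [P2 c [P2 c a]]]]]]]]] a]]
  [P0 [P1 n [P0 [P1 [P1 n [P0 [P1 n [P0 [P2 c [P2 c [P2 c a]]]]]]] a]]]]
  [P0 [P1 n [P0 [P1 n [P0 [P1 [P1 n [P0 [P2 c [P2 c [P2 c a]]]]] a]]]]]]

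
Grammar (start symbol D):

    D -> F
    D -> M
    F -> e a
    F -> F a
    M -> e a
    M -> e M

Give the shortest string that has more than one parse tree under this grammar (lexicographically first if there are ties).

e a

length 2: e a has 2 parse trees

Two derivations of e a:
  D ⇒ F ⇒ e a
  D ⇒ M ⇒ e a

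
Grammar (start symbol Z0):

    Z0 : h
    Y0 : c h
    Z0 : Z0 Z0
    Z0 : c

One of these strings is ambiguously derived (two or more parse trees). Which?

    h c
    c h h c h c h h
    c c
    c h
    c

h c: 1 tree
c h h c h c h h: 429 trees
c c: 1 tree
c h: 1 tree
c: 1 tree

c h h c h c h h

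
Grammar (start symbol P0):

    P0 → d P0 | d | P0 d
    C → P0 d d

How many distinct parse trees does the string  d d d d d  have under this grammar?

Parse trees for d d d d d (showing first 6 of 16):
  [P0 d [P0 d [P0 d [P0 d [P0 d]]]]]
  [P0 d [P0 d [P0 d [P0 [P0 d] d]]]]
  [P0 d [P0 d [P0 [P0 d [P0 d]] d]]]
  [P0 d [P0 d [P0 [P0 [P0 d] d] d]]]
  [P0 d [P0 [P0 d [P0 d [P0 d]]] d]]
  [P0 d [P0 [P0 d [P0 [P0 d] d]] d]]

16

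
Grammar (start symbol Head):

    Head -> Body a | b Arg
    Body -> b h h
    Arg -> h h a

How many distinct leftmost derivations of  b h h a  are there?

2

Parse trees for b h h a:
  [Head [Body b h h] a]
  [Head b [Arg h h a]]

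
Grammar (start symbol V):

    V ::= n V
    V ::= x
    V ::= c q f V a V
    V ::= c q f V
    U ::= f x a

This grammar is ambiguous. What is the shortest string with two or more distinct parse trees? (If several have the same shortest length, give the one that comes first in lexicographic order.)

c q f c q f x a x

length 1: no string has ≥2 trees
length 2: no string has ≥2 trees
length 3: no string has ≥2 trees
length 4: no string has ≥2 trees
length 5: no string has ≥2 trees
length 6: no string has ≥2 trees
length 7: no string has ≥2 trees
length 8: no string has ≥2 trees
length 9: c q f c q f x a x has 2 parse trees

Two derivations of c q f c q f x a x:
  V ⇒ c q f V a V ⇒ c q f c q f V a V ⇒ c q f c q f x a V ⇒ c q f c q f x a x
  V ⇒ c q f V ⇒ c q f c q f V a V ⇒ c q f c q f x a V ⇒ c q f c q f x a x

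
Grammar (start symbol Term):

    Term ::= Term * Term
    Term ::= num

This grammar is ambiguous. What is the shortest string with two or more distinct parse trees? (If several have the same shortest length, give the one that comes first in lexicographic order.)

num * num * num

length 1: no string has ≥2 trees
length 3: no string has ≥2 trees
length 5: num * num * num has 2 parse trees

Two derivations of num * num * num:
  Term ⇒ Term * Term ⇒ Term * Term * Term ⇒ num * Term * Term ⇒ num * num * Term ⇒ num * num * num
  Term ⇒ Term * Term ⇒ num * Term ⇒ num * Term * Term ⇒ num * num * Term ⇒ num * num * num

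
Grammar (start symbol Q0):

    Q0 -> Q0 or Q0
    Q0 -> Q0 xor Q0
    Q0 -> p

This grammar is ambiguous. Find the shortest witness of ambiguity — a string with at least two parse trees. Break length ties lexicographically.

p or p or p

length 1: no string has ≥2 trees
length 3: no string has ≥2 trees
length 5: p or p or p has 2 parse trees

Two derivations of p or p or p:
  Q0 ⇒ Q0 or Q0 ⇒ Q0 or Q0 or Q0 ⇒ p or Q0 or Q0 ⇒ p or p or Q0 ⇒ p or p or p
  Q0 ⇒ Q0 or Q0 ⇒ p or Q0 ⇒ p or Q0 or Q0 ⇒ p or p or Q0 ⇒ p or p or p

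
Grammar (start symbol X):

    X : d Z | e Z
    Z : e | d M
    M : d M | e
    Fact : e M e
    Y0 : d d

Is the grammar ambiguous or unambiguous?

(Fact, Y0 are unreachable from X, so their rules don't affect L(X).) Restricted to the reachable nonterminals, every rule has the form A → t or A → t B, and no two rules for the same A share a first terminal. The grammar encodes a DFA — one run per string.

Unambiguous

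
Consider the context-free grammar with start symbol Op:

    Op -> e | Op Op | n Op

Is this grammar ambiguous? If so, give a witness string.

Ambiguous

Witness: e e e

Derivation 1: Op ⇒ Op Op ⇒ e Op ⇒ e Op Op ⇒ e e Op ⇒ e e e
Derivation 2: Op ⇒ Op Op ⇒ Op Op Op ⇒ e Op Op ⇒ e e Op ⇒ e e e

Two distinct leftmost derivations for the same string.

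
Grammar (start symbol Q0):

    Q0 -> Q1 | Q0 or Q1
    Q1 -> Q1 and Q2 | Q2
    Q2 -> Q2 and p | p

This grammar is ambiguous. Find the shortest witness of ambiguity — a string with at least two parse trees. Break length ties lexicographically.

length 1: no string has ≥2 trees
length 3: p and p has 2 parse trees

Two derivations of p and p:
  Q0 ⇒ Q1 ⇒ Q1 and Q2 ⇒ Q2 and Q2 ⇒ p and Q2 ⇒ p and p
  Q0 ⇒ Q1 ⇒ Q2 ⇒ Q2 and p ⇒ p and p

p and p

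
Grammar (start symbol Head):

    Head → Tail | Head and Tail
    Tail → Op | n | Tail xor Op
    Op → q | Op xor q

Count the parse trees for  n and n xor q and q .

Parse trees for n and n xor q and q:
  [Head [Head [Head [Tail n]] and [Tail [Tail n] xor [Op q]]] and [Tail [Op q]]]

1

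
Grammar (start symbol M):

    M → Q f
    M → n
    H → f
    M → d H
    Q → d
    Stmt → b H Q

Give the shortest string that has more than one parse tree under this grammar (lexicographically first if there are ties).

d f

length 1: no string has ≥2 trees
length 2: d f has 2 parse trees

Two derivations of d f:
  M ⇒ Q f ⇒ d f
  M ⇒ d H ⇒ d f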